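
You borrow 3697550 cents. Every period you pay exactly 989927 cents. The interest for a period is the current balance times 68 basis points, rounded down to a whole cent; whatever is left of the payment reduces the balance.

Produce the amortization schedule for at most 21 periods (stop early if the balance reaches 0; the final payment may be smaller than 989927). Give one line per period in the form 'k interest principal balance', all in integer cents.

1 25143 964784 2732766
2 18582 971345 1761421
3 11977 977950 783471
4 5327 783471 0

1. interest=⌊3697550·68/10000⌋=25143; principal=989927-25143=964784; balance=3697550-964784=2732766
2. interest=⌊2732766·68/10000⌋=18582; principal=989927-18582=971345; balance=2732766-971345=1761421
3. interest=⌊1761421·68/10000⌋=11977; principal=989927-11977=977950; balance=1761421-977950=783471
4. interest=⌊783471·68/10000⌋=5327; principal=min(989927-5327,783471)=783471; balance=783471-783471=0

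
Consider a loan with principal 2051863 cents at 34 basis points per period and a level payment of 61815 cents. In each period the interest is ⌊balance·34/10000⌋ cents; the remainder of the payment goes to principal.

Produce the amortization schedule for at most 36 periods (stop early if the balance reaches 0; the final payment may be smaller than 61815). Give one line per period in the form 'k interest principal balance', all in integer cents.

1. interest=⌊2051863·34/10000⌋=6976; principal=61815-6976=54839; balance=2051863-54839=1997024
2. interest=⌊1997024·34/10000⌋=6789; principal=61815-6789=55026; balance=1997024-55026=1941998
3. interest=⌊1941998·34/10000⌋=6602; principal=61815-6602=55213; balance=1941998-55213=1886785
4. interest=⌊1886785·34/10000⌋=6415; principal=61815-6415=55400; balance=1886785-55400=1831385
5. interest=⌊1831385·34/10000⌋=6226; principal=61815-6226=55589; balance=1831385-55589=1775796
6. interest=⌊1775796·34/10000⌋=6037; principal=61815-6037=55778; balance=1775796-55778=1720018
7. interest=⌊1720018·34/10000⌋=5848; principal=61815-5848=55967; balance=1720018-55967=1664051
8. interest=⌊1664051·34/10000⌋=5657; principal=61815-5657=56158; balance=1664051-56158=1607893
9. interest=⌊1607893·34/10000⌋=5466; principal=61815-5466=56349; balance=1607893-56349=1551544
10. interest=⌊1551544·34/10000⌋=5275; principal=61815-5275=56540; balance=1551544-56540=1495004
11. interest=⌊1495004·34/10000⌋=5083; principal=61815-5083=56732; balance=1495004-56732=1438272
12. interest=⌊1438272·34/10000⌋=4890; principal=61815-4890=56925; balance=1438272-56925=1381347
13. interest=⌊1381347·34/10000⌋=4696; principal=61815-4696=57119; balance=1381347-57119=1324228
14. interest=⌊1324228·34/10000⌋=4502; principal=61815-4502=57313; balance=1324228-57313=1266915
15. interest=⌊1266915·34/10000⌋=4307; principal=61815-4307=57508; balance=1266915-57508=1209407
16. interest=⌊1209407·34/10000⌋=4111; principal=61815-4111=57704; balance=1209407-57704=1151703
17. interest=⌊1151703·34/10000⌋=3915; principal=61815-3915=57900; balance=1151703-57900=1093803
18. interest=⌊1093803·34/10000⌋=3718; principal=61815-3718=58097; balance=1093803-58097=1035706
19. interest=⌊1035706·34/10000⌋=3521; principal=61815-3521=58294; balance=1035706-58294=977412
20. interest=⌊977412·34/10000⌋=3323; principal=61815-3323=58492; balance=977412-58492=918920
21. interest=⌊918920·34/10000⌋=3124; principal=61815-3124=58691; balance=918920-58691=860229
22. interest=⌊860229·34/10000⌋=2924; principal=61815-2924=58891; balance=860229-58891=801338
23. interest=⌊801338·34/10000⌋=2724; principal=61815-2724=59091; balance=801338-59091=742247
24. interest=⌊742247·34/10000⌋=2523; principal=61815-2523=59292; balance=742247-59292=682955
25. interest=⌊682955·34/10000⌋=2322; principal=61815-2322=59493; balance=682955-59493=623462
26. interest=⌊623462·34/10000⌋=2119; principal=61815-2119=59696; balance=623462-59696=563766
27. interest=⌊563766·34/10000⌋=1916; principal=61815-1916=59899; balance=563766-59899=503867
28. interest=⌊503867·34/10000⌋=1713; principal=61815-1713=60102; balance=503867-60102=443765
29. interest=⌊443765·34/10000⌋=1508; principal=61815-1508=60307; balance=443765-60307=383458
30. interest=⌊383458·34/10000⌋=1303; principal=61815-1303=60512; balance=383458-60512=322946
31. interest=⌊322946·34/10000⌋=1098; principal=61815-1098=60717; balance=322946-60717=262229
32. interest=⌊262229·34/10000⌋=891; principal=61815-891=60924; balance=262229-60924=201305
33. interest=⌊201305·34/10000⌋=684; principal=61815-684=61131; balance=201305-61131=140174
34. interest=⌊140174·34/10000⌋=476; principal=61815-476=61339; balance=140174-61339=78835
35. interest=⌊78835·34/10000⌋=268; principal=61815-268=61547; balance=78835-61547=17288
36. interest=⌊17288·34/10000⌋=58; principal=min(61815-58,17288)=17288; balance=17288-17288=0

1 6976 54839 1997024
2 6789 55026 1941998
3 6602 55213 1886785
4 6415 55400 1831385
5 6226 55589 1775796
6 6037 55778 1720018
7 5848 55967 1664051
8 5657 56158 1607893
9 5466 56349 1551544
10 5275 56540 1495004
11 5083 56732 1438272
12 4890 56925 1381347
13 4696 57119 1324228
14 4502 57313 1266915
15 4307 57508 1209407
16 4111 57704 1151703
17 3915 57900 1093803
18 3718 58097 1035706
19 3521 58294 977412
20 3323 58492 918920
21 3124 58691 860229
22 2924 58891 801338
23 2724 59091 742247
24 2523 59292 682955
25 2322 59493 623462
26 2119 59696 563766
27 1916 59899 503867
28 1713 60102 443765
29 1508 60307 383458
30 1303 60512 322946
31 1098 60717 262229
32 891 60924 201305
33 684 61131 140174
34 476 61339 78835
35 268 61547 17288
36 58 17288 0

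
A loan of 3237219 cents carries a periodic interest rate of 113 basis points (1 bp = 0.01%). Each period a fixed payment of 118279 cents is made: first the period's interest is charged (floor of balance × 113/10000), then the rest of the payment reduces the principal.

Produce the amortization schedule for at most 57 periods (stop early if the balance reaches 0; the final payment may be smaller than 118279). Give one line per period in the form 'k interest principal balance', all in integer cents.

1 36580 81699 3155520
2 35657 82622 3072898
3 34723 83556 2989342
4 33779 84500 2904842
5 32824 85455 2819387
6 31859 86420 2732967
7 30882 87397 2645570
8 29894 88385 2557185
9 28896 89383 2467802
10 27886 90393 2377409
11 26864 91415 2285994
12 25831 92448 2193546
13 24787 93492 2100054
14 23730 94549 2005505
15 22662 95617 1909888
16 21581 96698 1813190
17 20489 97790 1715400
18 19384 98895 1616505
19 18266 100013 1516492
20 17136 101143 1415349
21 15993 102286 1313063
22 14837 103442 1209621
23 13668 104611 1105010
24 12486 105793 999217
25 11291 106988 892229
26 10082 108197 784032
27 8859 109420 674612
28 7623 110656 563956
29 6372 111907 452049
30 5108 113171 338878
31 3829 114450 224428
32 2536 115743 108685
33 1228 108685 0

1. interest=⌊3237219·113/10000⌋=36580; principal=118279-36580=81699; balance=3237219-81699=3155520
2. interest=⌊3155520·113/10000⌋=35657; principal=118279-35657=82622; balance=3155520-82622=3072898
3. interest=⌊3072898·113/10000⌋=34723; principal=118279-34723=83556; balance=3072898-83556=2989342
4. interest=⌊2989342·113/10000⌋=33779; principal=118279-33779=84500; balance=2989342-84500=2904842
5. interest=⌊2904842·113/10000⌋=32824; principal=118279-32824=85455; balance=2904842-85455=2819387
6. interest=⌊2819387·113/10000⌋=31859; principal=118279-31859=86420; balance=2819387-86420=2732967
7. interest=⌊2732967·113/10000⌋=30882; principal=118279-30882=87397; balance=2732967-87397=2645570
8. interest=⌊2645570·113/10000⌋=29894; principal=118279-29894=88385; balance=2645570-88385=2557185
9. interest=⌊2557185·113/10000⌋=28896; principal=118279-28896=89383; balance=2557185-89383=2467802
10. interest=⌊2467802·113/10000⌋=27886; principal=118279-27886=90393; balance=2467802-90393=2377409
11. interest=⌊2377409·113/10000⌋=26864; principal=118279-26864=91415; balance=2377409-91415=2285994
12. interest=⌊2285994·113/10000⌋=25831; principal=118279-25831=92448; balance=2285994-92448=2193546
13. interest=⌊2193546·113/10000⌋=24787; principal=118279-24787=93492; balance=2193546-93492=2100054
14. interest=⌊2100054·113/10000⌋=23730; principal=118279-23730=94549; balance=2100054-94549=2005505
15. interest=⌊2005505·113/10000⌋=22662; principal=118279-22662=95617; balance=2005505-95617=1909888
16. interest=⌊1909888·113/10000⌋=21581; principal=118279-21581=96698; balance=1909888-96698=1813190
17. interest=⌊1813190·113/10000⌋=20489; principal=118279-20489=97790; balance=1813190-97790=1715400
18. interest=⌊1715400·113/10000⌋=19384; principal=118279-19384=98895; balance=1715400-98895=1616505
19. interest=⌊1616505·113/10000⌋=18266; principal=118279-18266=100013; balance=1616505-100013=1516492
20. interest=⌊1516492·113/10000⌋=17136; principal=118279-17136=101143; balance=1516492-101143=1415349
21. interest=⌊1415349·113/10000⌋=15993; principal=118279-15993=102286; balance=1415349-102286=1313063
22. interest=⌊1313063·113/10000⌋=14837; principal=118279-14837=103442; balance=1313063-103442=1209621
23. interest=⌊1209621·113/10000⌋=13668; principal=118279-13668=104611; balance=1209621-104611=1105010
24. interest=⌊1105010·113/10000⌋=12486; principal=118279-12486=105793; balance=1105010-105793=999217
25. interest=⌊999217·113/10000⌋=11291; principal=118279-11291=106988; balance=999217-106988=892229
26. interest=⌊892229·113/10000⌋=10082; principal=118279-10082=108197; balance=892229-108197=784032
27. interest=⌊784032·113/10000⌋=8859; principal=118279-8859=109420; balance=784032-109420=674612
28. interest=⌊674612·113/10000⌋=7623; principal=118279-7623=110656; balance=674612-110656=563956
29. interest=⌊563956·113/10000⌋=6372; principal=118279-6372=111907; balance=563956-111907=452049
30. interest=⌊452049·113/10000⌋=5108; principal=118279-5108=113171; balance=452049-113171=338878
31. interest=⌊338878·113/10000⌋=3829; principal=118279-3829=114450; balance=338878-114450=224428
32. interest=⌊224428·113/10000⌋=2536; principal=118279-2536=115743; balance=224428-115743=108685
33. interest=⌊108685·113/10000⌋=1228; principal=min(118279-1228,108685)=108685; balance=108685-108685=0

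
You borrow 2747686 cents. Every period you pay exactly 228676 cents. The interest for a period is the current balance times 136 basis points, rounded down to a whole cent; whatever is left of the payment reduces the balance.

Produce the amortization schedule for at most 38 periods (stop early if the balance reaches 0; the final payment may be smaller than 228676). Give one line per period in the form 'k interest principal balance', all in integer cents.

1 37368 191308 2556378
2 34766 193910 2362468
3 32129 196547 2165921
4 29456 199220 1966701
5 26747 201929 1764772
6 24000 204676 1560096
7 21217 207459 1352637
8 18395 210281 1142356
9 15536 213140 929216
10 12637 216039 713177
11 9699 218977 494200
12 6721 221955 272245
13 3702 224974 47271
14 642 47271 0

1. interest=⌊2747686·136/10000⌋=37368; principal=228676-37368=191308; balance=2747686-191308=2556378
2. interest=⌊2556378·136/10000⌋=34766; principal=228676-34766=193910; balance=2556378-193910=2362468
3. interest=⌊2362468·136/10000⌋=32129; principal=228676-32129=196547; balance=2362468-196547=2165921
4. interest=⌊2165921·136/10000⌋=29456; principal=228676-29456=199220; balance=2165921-199220=1966701
5. interest=⌊1966701·136/10000⌋=26747; principal=228676-26747=201929; balance=1966701-201929=1764772
6. interest=⌊1764772·136/10000⌋=24000; principal=228676-24000=204676; balance=1764772-204676=1560096
7. interest=⌊1560096·136/10000⌋=21217; principal=228676-21217=207459; balance=1560096-207459=1352637
8. interest=⌊1352637·136/10000⌋=18395; principal=228676-18395=210281; balance=1352637-210281=1142356
9. interest=⌊1142356·136/10000⌋=15536; principal=228676-15536=213140; balance=1142356-213140=929216
10. interest=⌊929216·136/10000⌋=12637; principal=228676-12637=216039; balance=929216-216039=713177
11. interest=⌊713177·136/10000⌋=9699; principal=228676-9699=218977; balance=713177-218977=494200
12. interest=⌊494200·136/10000⌋=6721; principal=228676-6721=221955; balance=494200-221955=272245
13. interest=⌊272245·136/10000⌋=3702; principal=228676-3702=224974; balance=272245-224974=47271
14. interest=⌊47271·136/10000⌋=642; principal=min(228676-642,47271)=47271; balance=47271-47271=0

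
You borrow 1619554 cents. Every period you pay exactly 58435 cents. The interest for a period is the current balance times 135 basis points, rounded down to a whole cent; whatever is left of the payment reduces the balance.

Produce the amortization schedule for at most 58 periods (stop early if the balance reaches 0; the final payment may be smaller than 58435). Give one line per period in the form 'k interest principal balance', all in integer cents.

1 21863 36572 1582982
2 21370 37065 1545917
3 20869 37566 1508351
4 20362 38073 1470278
5 19848 38587 1431691
6 19327 39108 1392583
7 18799 39636 1352947
8 18264 40171 1312776
9 17722 40713 1272063
10 17172 41263 1230800
11 16615 41820 1188980
12 16051 42384 1146596
13 15479 42956 1103640
14 14899 43536 1060104
15 14311 44124 1015980
16 13715 44720 971260
17 13112 45323 925937
18 12500 45935 880002
19 11880 46555 833447
20 11251 47184 786263
21 10614 47821 738442
22 9968 48467 689975
23 9314 49121 640854
24 8651 49784 591070
25 7979 50456 540614
26 7298 51137 489477
27 6607 51828 437649
28 5908 52527 385122
29 5199 53236 331886
30 4480 53955 277931
31 3752 54683 223248
32 3013 55422 167826
33 2265 56170 111656
34 1507 56928 54728
35 738 54728 0

1. interest=⌊1619554·135/10000⌋=21863; principal=58435-21863=36572; balance=1619554-36572=1582982
2. interest=⌊1582982·135/10000⌋=21370; principal=58435-21370=37065; balance=1582982-37065=1545917
3. interest=⌊1545917·135/10000⌋=20869; principal=58435-20869=37566; balance=1545917-37566=1508351
4. interest=⌊1508351·135/10000⌋=20362; principal=58435-20362=38073; balance=1508351-38073=1470278
5. interest=⌊1470278·135/10000⌋=19848; principal=58435-19848=38587; balance=1470278-38587=1431691
6. interest=⌊1431691·135/10000⌋=19327; principal=58435-19327=39108; balance=1431691-39108=1392583
7. interest=⌊1392583·135/10000⌋=18799; principal=58435-18799=39636; balance=1392583-39636=1352947
8. interest=⌊1352947·135/10000⌋=18264; principal=58435-18264=40171; balance=1352947-40171=1312776
9. interest=⌊1312776·135/10000⌋=17722; principal=58435-17722=40713; balance=1312776-40713=1272063
10. interest=⌊1272063·135/10000⌋=17172; principal=58435-17172=41263; balance=1272063-41263=1230800
11. interest=⌊1230800·135/10000⌋=16615; principal=58435-16615=41820; balance=1230800-41820=1188980
12. interest=⌊1188980·135/10000⌋=16051; principal=58435-16051=42384; balance=1188980-42384=1146596
13. interest=⌊1146596·135/10000⌋=15479; principal=58435-15479=42956; balance=1146596-42956=1103640
14. interest=⌊1103640·135/10000⌋=14899; principal=58435-14899=43536; balance=1103640-43536=1060104
15. interest=⌊1060104·135/10000⌋=14311; principal=58435-14311=44124; balance=1060104-44124=1015980
16. interest=⌊1015980·135/10000⌋=13715; principal=58435-13715=44720; balance=1015980-44720=971260
17. interest=⌊971260·135/10000⌋=13112; principal=58435-13112=45323; balance=971260-45323=925937
18. interest=⌊925937·135/10000⌋=12500; principal=58435-12500=45935; balance=925937-45935=880002
19. interest=⌊880002·135/10000⌋=11880; principal=58435-11880=46555; balance=880002-46555=833447
20. interest=⌊833447·135/10000⌋=11251; principal=58435-11251=47184; balance=833447-47184=786263
21. interest=⌊786263·135/10000⌋=10614; principal=58435-10614=47821; balance=786263-47821=738442
22. interest=⌊738442·135/10000⌋=9968; principal=58435-9968=48467; balance=738442-48467=689975
23. interest=⌊689975·135/10000⌋=9314; principal=58435-9314=49121; balance=689975-49121=640854
24. interest=⌊640854·135/10000⌋=8651; principal=58435-8651=49784; balance=640854-49784=591070
25. interest=⌊591070·135/10000⌋=7979; principal=58435-7979=50456; balance=591070-50456=540614
26. interest=⌊540614·135/10000⌋=7298; principal=58435-7298=51137; balance=540614-51137=489477
27. interest=⌊489477·135/10000⌋=6607; principal=58435-6607=51828; balance=489477-51828=437649
28. interest=⌊437649·135/10000⌋=5908; principal=58435-5908=52527; balance=437649-52527=385122
29. interest=⌊385122·135/10000⌋=5199; principal=58435-5199=53236; balance=385122-53236=331886
30. interest=⌊331886·135/10000⌋=4480; principal=58435-4480=53955; balance=331886-53955=277931
31. interest=⌊277931·135/10000⌋=3752; principal=58435-3752=54683; balance=277931-54683=223248
32. interest=⌊223248·135/10000⌋=3013; principal=58435-3013=55422; balance=223248-55422=167826
33. interest=⌊167826·135/10000⌋=2265; principal=58435-2265=56170; balance=167826-56170=111656
34. interest=⌊111656·135/10000⌋=1507; principal=58435-1507=56928; balance=111656-56928=54728
35. interest=⌊54728·135/10000⌋=738; principal=min(58435-738,54728)=54728; balance=54728-54728=0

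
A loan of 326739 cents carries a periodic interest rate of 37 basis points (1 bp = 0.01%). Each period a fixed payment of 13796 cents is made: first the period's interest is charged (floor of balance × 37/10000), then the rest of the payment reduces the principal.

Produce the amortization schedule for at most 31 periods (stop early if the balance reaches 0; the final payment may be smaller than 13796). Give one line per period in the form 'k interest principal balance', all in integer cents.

1 1208 12588 314151
2 1162 12634 301517
3 1115 12681 288836
4 1068 12728 276108
5 1021 12775 263333
6 974 12822 250511
7 926 12870 237641
8 879 12917 224724
9 831 12965 211759
10 783 13013 198746
11 735 13061 185685
12 687 13109 172576
13 638 13158 159418
14 589 13207 146211
15 540 13256 132955
16 491 13305 119650
17 442 13354 106296
18 393 13403 92893
19 343 13453 79440
20 293 13503 65937
21 243 13553 52384
22 193 13603 38781
23 143 13653 25128
24 92 13704 11424
25 42 11424 0

1. interest=⌊326739·37/10000⌋=1208; principal=13796-1208=12588; balance=326739-12588=314151
2. interest=⌊314151·37/10000⌋=1162; principal=13796-1162=12634; balance=314151-12634=301517
3. interest=⌊301517·37/10000⌋=1115; principal=13796-1115=12681; balance=301517-12681=288836
4. interest=⌊288836·37/10000⌋=1068; principal=13796-1068=12728; balance=288836-12728=276108
5. interest=⌊276108·37/10000⌋=1021; principal=13796-1021=12775; balance=276108-12775=263333
6. interest=⌊263333·37/10000⌋=974; principal=13796-974=12822; balance=263333-12822=250511
7. interest=⌊250511·37/10000⌋=926; principal=13796-926=12870; balance=250511-12870=237641
8. interest=⌊237641·37/10000⌋=879; principal=13796-879=12917; balance=237641-12917=224724
9. interest=⌊224724·37/10000⌋=831; principal=13796-831=12965; balance=224724-12965=211759
10. interest=⌊211759·37/10000⌋=783; principal=13796-783=13013; balance=211759-13013=198746
11. interest=⌊198746·37/10000⌋=735; principal=13796-735=13061; balance=198746-13061=185685
12. interest=⌊185685·37/10000⌋=687; principal=13796-687=13109; balance=185685-13109=172576
13. interest=⌊172576·37/10000⌋=638; principal=13796-638=13158; balance=172576-13158=159418
14. interest=⌊159418·37/10000⌋=589; principal=13796-589=13207; balance=159418-13207=146211
15. interest=⌊146211·37/10000⌋=540; principal=13796-540=13256; balance=146211-13256=132955
16. interest=⌊132955·37/10000⌋=491; principal=13796-491=13305; balance=132955-13305=119650
17. interest=⌊119650·37/10000⌋=442; principal=13796-442=13354; balance=119650-13354=106296
18. interest=⌊106296·37/10000⌋=393; principal=13796-393=13403; balance=106296-13403=92893
19. interest=⌊92893·37/10000⌋=343; principal=13796-343=13453; balance=92893-13453=79440
20. interest=⌊79440·37/10000⌋=293; principal=13796-293=13503; balance=79440-13503=65937
21. interest=⌊65937·37/10000⌋=243; principal=13796-243=13553; balance=65937-13553=52384
22. interest=⌊52384·37/10000⌋=193; principal=13796-193=13603; balance=52384-13603=38781
23. interest=⌊38781·37/10000⌋=143; principal=13796-143=13653; balance=38781-13653=25128
24. interest=⌊25128·37/10000⌋=92; principal=13796-92=13704; balance=25128-13704=11424
25. interest=⌊11424·37/10000⌋=42; principal=min(13796-42,11424)=11424; balance=11424-11424=0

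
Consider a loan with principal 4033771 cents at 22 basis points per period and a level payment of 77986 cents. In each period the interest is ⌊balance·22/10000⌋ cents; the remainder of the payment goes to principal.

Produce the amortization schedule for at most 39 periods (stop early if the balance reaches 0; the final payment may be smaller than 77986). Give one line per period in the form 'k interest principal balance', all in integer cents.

1. interest=⌊4033771·22/10000⌋=8874; principal=77986-8874=69112; balance=4033771-69112=3964659
2. interest=⌊3964659·22/10000⌋=8722; principal=77986-8722=69264; balance=3964659-69264=3895395
3. interest=⌊3895395·22/10000⌋=8569; principal=77986-8569=69417; balance=3895395-69417=3825978
4. interest=⌊3825978·22/10000⌋=8417; principal=77986-8417=69569; balance=3825978-69569=3756409
5. interest=⌊3756409·22/10000⌋=8264; principal=77986-8264=69722; balance=3756409-69722=3686687
6. interest=⌊3686687·22/10000⌋=8110; principal=77986-8110=69876; balance=3686687-69876=3616811
7. interest=⌊3616811·22/10000⌋=7956; principal=77986-7956=70030; balance=3616811-70030=3546781
8. interest=⌊3546781·22/10000⌋=7802; principal=77986-7802=70184; balance=3546781-70184=3476597
9. interest=⌊3476597·22/10000⌋=7648; principal=77986-7648=70338; balance=3476597-70338=3406259
10. interest=⌊3406259·22/10000⌋=7493; principal=77986-7493=70493; balance=3406259-70493=3335766
11. interest=⌊3335766·22/10000⌋=7338; principal=77986-7338=70648; balance=3335766-70648=3265118
12. interest=⌊3265118·22/10000⌋=7183; principal=77986-7183=70803; balance=3265118-70803=3194315
13. interest=⌊3194315·22/10000⌋=7027; principal=77986-7027=70959; balance=3194315-70959=3123356
14. interest=⌊3123356·22/10000⌋=6871; principal=77986-6871=71115; balance=3123356-71115=3052241
15. interest=⌊3052241·22/10000⌋=6714; principal=77986-6714=71272; balance=3052241-71272=2980969
16. interest=⌊2980969·22/10000⌋=6558; principal=77986-6558=71428; balance=2980969-71428=2909541
17. interest=⌊2909541·22/10000⌋=6400; principal=77986-6400=71586; balance=2909541-71586=2837955
18. interest=⌊2837955·22/10000⌋=6243; principal=77986-6243=71743; balance=2837955-71743=2766212
19. interest=⌊2766212·22/10000⌋=6085; principal=77986-6085=71901; balance=2766212-71901=2694311
20. interest=⌊2694311·22/10000⌋=5927; principal=77986-5927=72059; balance=2694311-72059=2622252
21. interest=⌊2622252·22/10000⌋=5768; principal=77986-5768=72218; balance=2622252-72218=2550034
22. interest=⌊2550034·22/10000⌋=5610; principal=77986-5610=72376; balance=2550034-72376=2477658
23. interest=⌊2477658·22/10000⌋=5450; principal=77986-5450=72536; balance=2477658-72536=2405122
24. interest=⌊2405122·22/10000⌋=5291; principal=77986-5291=72695; balance=2405122-72695=2332427
25. interest=⌊2332427·22/10000⌋=5131; principal=77986-5131=72855; balance=2332427-72855=2259572
26. interest=⌊2259572·22/10000⌋=4971; principal=77986-4971=73015; balance=2259572-73015=2186557
27. interest=⌊2186557·22/10000⌋=4810; principal=77986-4810=73176; balance=2186557-73176=2113381
28. interest=⌊2113381·22/10000⌋=4649; principal=77986-4649=73337; balance=2113381-73337=2040044
29. interest=⌊2040044·22/10000⌋=4488; principal=77986-4488=73498; balance=2040044-73498=1966546
30. interest=⌊1966546·22/10000⌋=4326; principal=77986-4326=73660; balance=1966546-73660=1892886
31. interest=⌊1892886·22/10000⌋=4164; principal=77986-4164=73822; balance=1892886-73822=1819064
32. interest=⌊1819064·22/10000⌋=4001; principal=77986-4001=73985; balance=1819064-73985=1745079
33. interest=⌊1745079·22/10000⌋=3839; principal=77986-3839=74147; balance=1745079-74147=1670932
34. interest=⌊1670932·22/10000⌋=3676; principal=77986-3676=74310; balance=1670932-74310=1596622
35. interest=⌊1596622·22/10000⌋=3512; principal=77986-3512=74474; balance=1596622-74474=1522148
36. interest=⌊1522148·22/10000⌋=3348; principal=77986-3348=74638; balance=1522148-74638=1447510
37. interest=⌊1447510·22/10000⌋=3184; principal=77986-3184=74802; balance=1447510-74802=1372708
38. interest=⌊1372708·22/10000⌋=3019; principal=77986-3019=74967; balance=1372708-74967=1297741
39. interest=⌊1297741·22/10000⌋=2855; principal=77986-2855=75131; balance=1297741-75131=1222610

1 8874 69112 3964659
2 8722 69264 3895395
3 8569 69417 3825978
4 8417 69569 3756409
5 8264 69722 3686687
6 8110 69876 3616811
7 7956 70030 3546781
8 7802 70184 3476597
9 7648 70338 3406259
10 7493 70493 3335766
11 7338 70648 3265118
12 7183 70803 3194315
13 7027 70959 3123356
14 6871 71115 3052241
15 6714 71272 2980969
16 6558 71428 2909541
17 6400 71586 2837955
18 6243 71743 2766212
19 6085 71901 2694311
20 5927 72059 2622252
21 5768 72218 2550034
22 5610 72376 2477658
23 5450 72536 2405122
24 5291 72695 2332427
25 5131 72855 2259572
26 4971 73015 2186557
27 4810 73176 2113381
28 4649 73337 2040044
29 4488 73498 1966546
30 4326 73660 1892886
31 4164 73822 1819064
32 4001 73985 1745079
33 3839 74147 1670932
34 3676 74310 1596622
35 3512 74474 1522148
36 3348 74638 1447510
37 3184 74802 1372708
38 3019 74967 1297741
39 2855 75131 1222610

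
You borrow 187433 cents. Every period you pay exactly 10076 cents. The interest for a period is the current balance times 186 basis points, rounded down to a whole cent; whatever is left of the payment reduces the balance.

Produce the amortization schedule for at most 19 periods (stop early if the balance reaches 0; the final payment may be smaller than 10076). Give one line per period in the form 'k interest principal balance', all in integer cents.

1. interest=⌊187433·186/10000⌋=3486; principal=10076-3486=6590; balance=187433-6590=180843
2. interest=⌊180843·186/10000⌋=3363; principal=10076-3363=6713; balance=180843-6713=174130
3. interest=⌊174130·186/10000⌋=3238; principal=10076-3238=6838; balance=174130-6838=167292
4. interest=⌊167292·186/10000⌋=3111; principal=10076-3111=6965; balance=167292-6965=160327
5. interest=⌊160327·186/10000⌋=2982; principal=10076-2982=7094; balance=160327-7094=153233
6. interest=⌊153233·186/10000⌋=2850; principal=10076-2850=7226; balance=153233-7226=146007
7. interest=⌊146007·186/10000⌋=2715; principal=10076-2715=7361; balance=146007-7361=138646
8. interest=⌊138646·186/10000⌋=2578; principal=10076-2578=7498; balance=138646-7498=131148
9. interest=⌊131148·186/10000⌋=2439; principal=10076-2439=7637; balance=131148-7637=123511
10. interest=⌊123511·186/10000⌋=2297; principal=10076-2297=7779; balance=123511-7779=115732
11. interest=⌊115732·186/10000⌋=2152; principal=10076-2152=7924; balance=115732-7924=107808
12. interest=⌊107808·186/10000⌋=2005; principal=10076-2005=8071; balance=107808-8071=99737
13. interest=⌊99737·186/10000⌋=1855; principal=10076-1855=8221; balance=99737-8221=91516
14. interest=⌊91516·186/10000⌋=1702; principal=10076-1702=8374; balance=91516-8374=83142
15. interest=⌊83142·186/10000⌋=1546; principal=10076-1546=8530; balance=83142-8530=74612
16. interest=⌊74612·186/10000⌋=1387; principal=10076-1387=8689; balance=74612-8689=65923
17. interest=⌊65923·186/10000⌋=1226; principal=10076-1226=8850; balance=65923-8850=57073
18. interest=⌊57073·186/10000⌋=1061; principal=10076-1061=9015; balance=57073-9015=48058
19. interest=⌊48058·186/10000⌋=893; principal=10076-893=9183; balance=48058-9183=38875

1 3486 6590 180843
2 3363 6713 174130
3 3238 6838 167292
4 3111 6965 160327
5 2982 7094 153233
6 2850 7226 146007
7 2715 7361 138646
8 2578 7498 131148
9 2439 7637 123511
10 2297 7779 115732
11 2152 7924 107808
12 2005 8071 99737
13 1855 8221 91516
14 1702 8374 83142
15 1546 8530 74612
16 1387 8689 65923
17 1226 8850 57073
18 1061 9015 48058
19 893 9183 38875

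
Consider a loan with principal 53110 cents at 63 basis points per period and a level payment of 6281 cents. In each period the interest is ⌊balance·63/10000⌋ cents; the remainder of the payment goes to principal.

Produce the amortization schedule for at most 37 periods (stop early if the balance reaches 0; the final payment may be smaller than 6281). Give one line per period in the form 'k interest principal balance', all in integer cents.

1. interest=⌊53110·63/10000⌋=334; principal=6281-334=5947; balance=53110-5947=47163
2. interest=⌊47163·63/10000⌋=297; principal=6281-297=5984; balance=47163-5984=41179
3. interest=⌊41179·63/10000⌋=259; principal=6281-259=6022; balance=41179-6022=35157
4. interest=⌊35157·63/10000⌋=221; principal=6281-221=6060; balance=35157-6060=29097
5. interest=⌊29097·63/10000⌋=183; principal=6281-183=6098; balance=29097-6098=22999
6. interest=⌊22999·63/10000⌋=144; principal=6281-144=6137; balance=22999-6137=16862
7. interest=⌊16862·63/10000⌋=106; principal=6281-106=6175; balance=16862-6175=10687
8. interest=⌊10687·63/10000⌋=67; principal=6281-67=6214; balance=10687-6214=4473
9. interest=⌊4473·63/10000⌋=28; principal=min(6281-28,4473)=4473; balance=4473-4473=0

1 334 5947 47163
2 297 5984 41179
3 259 6022 35157
4 221 6060 29097
5 183 6098 22999
6 144 6137 16862
7 106 6175 10687
8 67 6214 4473
9 28 4473 0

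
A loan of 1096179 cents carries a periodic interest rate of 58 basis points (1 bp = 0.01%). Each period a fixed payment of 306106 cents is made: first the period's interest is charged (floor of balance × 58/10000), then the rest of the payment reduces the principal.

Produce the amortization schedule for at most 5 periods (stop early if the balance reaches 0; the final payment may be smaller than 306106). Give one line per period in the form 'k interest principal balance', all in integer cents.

1. interest=⌊1096179·58/10000⌋=6357; principal=306106-6357=299749; balance=1096179-299749=796430
2. interest=⌊796430·58/10000⌋=4619; principal=306106-4619=301487; balance=796430-301487=494943
3. interest=⌊494943·58/10000⌋=2870; principal=306106-2870=303236; balance=494943-303236=191707
4. interest=⌊191707·58/10000⌋=1111; principal=min(306106-1111,191707)=191707; balance=191707-191707=0

1 6357 299749 796430
2 4619 301487 494943
3 2870 303236 191707
4 1111 191707 0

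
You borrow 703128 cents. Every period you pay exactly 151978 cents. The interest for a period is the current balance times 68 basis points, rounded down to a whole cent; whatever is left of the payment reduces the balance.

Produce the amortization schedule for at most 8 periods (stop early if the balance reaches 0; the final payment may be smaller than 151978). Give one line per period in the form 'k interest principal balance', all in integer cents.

1 4781 147197 555931
2 3780 148198 407733
3 2772 149206 258527
4 1757 150221 108306
5 736 108306 0

1. interest=⌊703128·68/10000⌋=4781; principal=151978-4781=147197; balance=703128-147197=555931
2. interest=⌊555931·68/10000⌋=3780; principal=151978-3780=148198; balance=555931-148198=407733
3. interest=⌊407733·68/10000⌋=2772; principal=151978-2772=149206; balance=407733-149206=258527
4. interest=⌊258527·68/10000⌋=1757; principal=151978-1757=150221; balance=258527-150221=108306
5. interest=⌊108306·68/10000⌋=736; principal=min(151978-736,108306)=108306; balance=108306-108306=0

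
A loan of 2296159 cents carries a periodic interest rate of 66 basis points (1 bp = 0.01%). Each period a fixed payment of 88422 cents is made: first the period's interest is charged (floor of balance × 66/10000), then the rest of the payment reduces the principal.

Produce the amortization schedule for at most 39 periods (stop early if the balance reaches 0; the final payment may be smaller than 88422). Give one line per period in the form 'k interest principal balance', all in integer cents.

1. interest=⌊2296159·66/10000⌋=15154; principal=88422-15154=73268; balance=2296159-73268=2222891
2. interest=⌊2222891·66/10000⌋=14671; principal=88422-14671=73751; balance=2222891-73751=2149140
3. interest=⌊2149140·66/10000⌋=14184; principal=88422-14184=74238; balance=2149140-74238=2074902
4. interest=⌊2074902·66/10000⌋=13694; principal=88422-13694=74728; balance=2074902-74728=2000174
5. interest=⌊2000174·66/10000⌋=13201; principal=88422-13201=75221; balance=2000174-75221=1924953
6. interest=⌊1924953·66/10000⌋=12704; principal=88422-12704=75718; balance=1924953-75718=1849235
7. interest=⌊1849235·66/10000⌋=12204; principal=88422-12204=76218; balance=1849235-76218=1773017
8. interest=⌊1773017·66/10000⌋=11701; principal=88422-11701=76721; balance=1773017-76721=1696296
9. interest=⌊1696296·66/10000⌋=11195; principal=88422-11195=77227; balance=1696296-77227=1619069
10. interest=⌊1619069·66/10000⌋=10685; principal=88422-10685=77737; balance=1619069-77737=1541332
11. interest=⌊1541332·66/10000⌋=10172; principal=88422-10172=78250; balance=1541332-78250=1463082
12. interest=⌊1463082·66/10000⌋=9656; principal=88422-9656=78766; balance=1463082-78766=1384316
13. interest=⌊1384316·66/10000⌋=9136; principal=88422-9136=79286; balance=1384316-79286=1305030
14. interest=⌊1305030·66/10000⌋=8613; principal=88422-8613=79809; balance=1305030-79809=1225221
15. interest=⌊1225221·66/10000⌋=8086; principal=88422-8086=80336; balance=1225221-80336=1144885
16. interest=⌊1144885·66/10000⌋=7556; principal=88422-7556=80866; balance=1144885-80866=1064019
17. interest=⌊1064019·66/10000⌋=7022; principal=88422-7022=81400; balance=1064019-81400=982619
18. interest=⌊982619·66/10000⌋=6485; principal=88422-6485=81937; balance=982619-81937=900682
19. interest=⌊900682·66/10000⌋=5944; principal=88422-5944=82478; balance=900682-82478=818204
20. interest=⌊818204·66/10000⌋=5400; principal=88422-5400=83022; balance=818204-83022=735182
21. interest=⌊735182·66/10000⌋=4852; principal=88422-4852=83570; balance=735182-83570=651612
22. interest=⌊651612·66/10000⌋=4300; principal=88422-4300=84122; balance=651612-84122=567490
23. interest=⌊567490·66/10000⌋=3745; principal=88422-3745=84677; balance=567490-84677=482813
24. interest=⌊482813·66/10000⌋=3186; principal=88422-3186=85236; balance=482813-85236=397577
25. interest=⌊397577·66/10000⌋=2624; principal=88422-2624=85798; balance=397577-85798=311779
26. interest=⌊311779·66/10000⌋=2057; principal=88422-2057=86365; balance=311779-86365=225414
27. interest=⌊225414·66/10000⌋=1487; principal=88422-1487=86935; balance=225414-86935=138479
28. interest=⌊138479·66/10000⌋=913; principal=88422-913=87509; balance=138479-87509=50970
29. interest=⌊50970·66/10000⌋=336; principal=min(88422-336,50970)=50970; balance=50970-50970=0

1 15154 73268 2222891
2 14671 73751 2149140
3 14184 74238 2074902
4 13694 74728 2000174
5 13201 75221 1924953
6 12704 75718 1849235
7 12204 76218 1773017
8 11701 76721 1696296
9 11195 77227 1619069
10 10685 77737 1541332
11 10172 78250 1463082
12 9656 78766 1384316
13 9136 79286 1305030
14 8613 79809 1225221
15 8086 80336 1144885
16 7556 80866 1064019
17 7022 81400 982619
18 6485 81937 900682
19 5944 82478 818204
20 5400 83022 735182
21 4852 83570 651612
22 4300 84122 567490
23 3745 84677 482813
24 3186 85236 397577
25 2624 85798 311779
26 2057 86365 225414
27 1487 86935 138479
28 913 87509 50970
29 336 50970 0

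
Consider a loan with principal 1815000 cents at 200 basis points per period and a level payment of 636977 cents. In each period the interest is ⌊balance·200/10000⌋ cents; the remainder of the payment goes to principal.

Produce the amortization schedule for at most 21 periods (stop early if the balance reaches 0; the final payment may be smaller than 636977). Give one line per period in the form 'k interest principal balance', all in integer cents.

1. interest=⌊1815000·200/10000⌋=36300; principal=636977-36300=600677; balance=1815000-600677=1214323
2. interest=⌊1214323·200/10000⌋=24286; principal=636977-24286=612691; balance=1214323-612691=601632
3. interest=⌊601632·200/10000⌋=12032; principal=min(636977-12032,601632)=601632; balance=601632-601632=0

1 36300 600677 1214323
2 24286 612691 601632
3 12032 601632 0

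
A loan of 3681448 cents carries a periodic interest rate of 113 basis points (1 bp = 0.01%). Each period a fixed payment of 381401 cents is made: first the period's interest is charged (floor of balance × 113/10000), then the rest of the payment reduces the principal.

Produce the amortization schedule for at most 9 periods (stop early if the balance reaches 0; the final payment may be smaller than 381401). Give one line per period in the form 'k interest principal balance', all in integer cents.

1 41600 339801 3341647
2 37760 343641 2998006
3 33877 347524 2650482
4 29950 351451 2299031
5 25979 355422 1943609
6 21962 359439 1584170
7 17901 363500 1220670
8 13793 367608 853062
9 9639 371762 481300

1. interest=⌊3681448·113/10000⌋=41600; principal=381401-41600=339801; balance=3681448-339801=3341647
2. interest=⌊3341647·113/10000⌋=37760; principal=381401-37760=343641; balance=3341647-343641=2998006
3. interest=⌊2998006·113/10000⌋=33877; principal=381401-33877=347524; balance=2998006-347524=2650482
4. interest=⌊2650482·113/10000⌋=29950; principal=381401-29950=351451; balance=2650482-351451=2299031
5. interest=⌊2299031·113/10000⌋=25979; principal=381401-25979=355422; balance=2299031-355422=1943609
6. interest=⌊1943609·113/10000⌋=21962; principal=381401-21962=359439; balance=1943609-359439=1584170
7. interest=⌊1584170·113/10000⌋=17901; principal=381401-17901=363500; balance=1584170-363500=1220670
8. interest=⌊1220670·113/10000⌋=13793; principal=381401-13793=367608; balance=1220670-367608=853062
9. interest=⌊853062·113/10000⌋=9639; principal=381401-9639=371762; balance=853062-371762=481300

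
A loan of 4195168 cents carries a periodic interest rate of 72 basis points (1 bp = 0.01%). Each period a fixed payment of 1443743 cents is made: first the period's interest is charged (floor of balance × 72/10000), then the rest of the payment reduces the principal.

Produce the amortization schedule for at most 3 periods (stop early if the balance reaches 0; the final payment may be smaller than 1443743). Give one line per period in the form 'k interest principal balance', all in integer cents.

1. interest=⌊4195168·72/10000⌋=30205; principal=1443743-30205=1413538; balance=4195168-1413538=2781630
2. interest=⌊2781630·72/10000⌋=20027; principal=1443743-20027=1423716; balance=2781630-1423716=1357914
3. interest=⌊1357914·72/10000⌋=9776; principal=min(1443743-9776,1357914)=1357914; balance=1357914-1357914=0

1 30205 1413538 2781630
2 20027 1423716 1357914
3 9776 1357914 0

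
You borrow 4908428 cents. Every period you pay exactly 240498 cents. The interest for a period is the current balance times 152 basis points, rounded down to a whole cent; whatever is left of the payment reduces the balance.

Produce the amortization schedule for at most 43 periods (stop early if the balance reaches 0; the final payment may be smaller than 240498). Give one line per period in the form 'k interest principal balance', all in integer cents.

1 74608 165890 4742538
2 72086 168412 4574126
3 69526 170972 4403154
4 66927 173571 4229583
5 64289 176209 4053374
6 61611 178887 3874487
7 58892 181606 3692881
8 56131 184367 3508514
9 53329 187169 3321345
10 50484 190014 3131331
11 47596 192902 2938429
12 44664 195834 2742595
13 41687 198811 2543784
14 38665 201833 2341951
15 35597 204901 2137050
16 32483 208015 1929035
17 29321 211177 1717858
18 26111 214387 1503471
19 22852 217646 1285825
20 19544 220954 1064871
21 16186 224312 840559
22 12776 227722 612837
23 9315 231183 381654
24 5801 234697 146957
25 2233 146957 0

1. interest=⌊4908428·152/10000⌋=74608; principal=240498-74608=165890; balance=4908428-165890=4742538
2. interest=⌊4742538·152/10000⌋=72086; principal=240498-72086=168412; balance=4742538-168412=4574126
3. interest=⌊4574126·152/10000⌋=69526; principal=240498-69526=170972; balance=4574126-170972=4403154
4. interest=⌊4403154·152/10000⌋=66927; principal=240498-66927=173571; balance=4403154-173571=4229583
5. interest=⌊4229583·152/10000⌋=64289; principal=240498-64289=176209; balance=4229583-176209=4053374
6. interest=⌊4053374·152/10000⌋=61611; principal=240498-61611=178887; balance=4053374-178887=3874487
7. interest=⌊3874487·152/10000⌋=58892; principal=240498-58892=181606; balance=3874487-181606=3692881
8. interest=⌊3692881·152/10000⌋=56131; principal=240498-56131=184367; balance=3692881-184367=3508514
9. interest=⌊3508514·152/10000⌋=53329; principal=240498-53329=187169; balance=3508514-187169=3321345
10. interest=⌊3321345·152/10000⌋=50484; principal=240498-50484=190014; balance=3321345-190014=3131331
11. interest=⌊3131331·152/10000⌋=47596; principal=240498-47596=192902; balance=3131331-192902=2938429
12. interest=⌊2938429·152/10000⌋=44664; principal=240498-44664=195834; balance=2938429-195834=2742595
13. interest=⌊2742595·152/10000⌋=41687; principal=240498-41687=198811; balance=2742595-198811=2543784
14. interest=⌊2543784·152/10000⌋=38665; principal=240498-38665=201833; balance=2543784-201833=2341951
15. interest=⌊2341951·152/10000⌋=35597; principal=240498-35597=204901; balance=2341951-204901=2137050
16. interest=⌊2137050·152/10000⌋=32483; principal=240498-32483=208015; balance=2137050-208015=1929035
17. interest=⌊1929035·152/10000⌋=29321; principal=240498-29321=211177; balance=1929035-211177=1717858
18. interest=⌊1717858·152/10000⌋=26111; principal=240498-26111=214387; balance=1717858-214387=1503471
19. interest=⌊1503471·152/10000⌋=22852; principal=240498-22852=217646; balance=1503471-217646=1285825
20. interest=⌊1285825·152/10000⌋=19544; principal=240498-19544=220954; balance=1285825-220954=1064871
21. interest=⌊1064871·152/10000⌋=16186; principal=240498-16186=224312; balance=1064871-224312=840559
22. interest=⌊840559·152/10000⌋=12776; principal=240498-12776=227722; balance=840559-227722=612837
23. interest=⌊612837·152/10000⌋=9315; principal=240498-9315=231183; balance=612837-231183=381654
24. interest=⌊381654·152/10000⌋=5801; principal=240498-5801=234697; balance=381654-234697=146957
25. interest=⌊146957·152/10000⌋=2233; principal=min(240498-2233,146957)=146957; balance=146957-146957=0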